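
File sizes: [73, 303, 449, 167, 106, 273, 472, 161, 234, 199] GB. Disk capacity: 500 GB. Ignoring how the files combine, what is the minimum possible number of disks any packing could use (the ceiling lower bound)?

5

Total size = 73 + 303 + 449 + 167 + 106 + 273 + 472 + 161 + 234 + 199 = 2437 GB.
⌈2437 / 500⌉ = 5.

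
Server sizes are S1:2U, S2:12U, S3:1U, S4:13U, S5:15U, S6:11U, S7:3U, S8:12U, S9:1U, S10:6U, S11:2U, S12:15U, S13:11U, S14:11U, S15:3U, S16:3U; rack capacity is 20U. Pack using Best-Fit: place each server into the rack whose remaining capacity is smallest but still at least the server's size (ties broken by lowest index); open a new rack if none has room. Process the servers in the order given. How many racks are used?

S1 (2U) → rack 1 (remaining 18U)
S2 (12U) → rack 1 (remaining 6U)
S3 (1U) → rack 1 (remaining 5U)
S4 (13U) → rack 2 (remaining 7U)
S5 (15U) → rack 3 (remaining 5U)
S6 (11U) → rack 4 (remaining 9U)
S7 (3U) → rack 1 (remaining 2U)
S8 (12U) → rack 5 (remaining 8U)
S9 (1U) → rack 1 (remaining 1U)
S10 (6U) → rack 2 (remaining 1U)
S11 (2U) → rack 3 (remaining 3U)
S12 (15U) → rack 6 (remaining 5U)
S13 (11U) → rack 7 (remaining 9U)
S14 (11U) → rack 8 (remaining 9U)
S15 (3U) → rack 3 (remaining 0U)
S16 (3U) → rack 6 (remaining 2U)
Final racks: [2,12,1,3,1] [13,6] [15,2,3] [11] [12] [15,3] [11] [11].

8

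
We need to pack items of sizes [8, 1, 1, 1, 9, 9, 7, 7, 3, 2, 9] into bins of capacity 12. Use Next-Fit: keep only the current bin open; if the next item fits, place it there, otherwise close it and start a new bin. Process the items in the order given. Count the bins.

6 bins

8 → bin 1 (remaining 4)
1 → bin 1 (remaining 3)
1 → bin 1 (remaining 2)
1 → bin 1 (remaining 1)
9 → bin 2 (remaining 3)
9 → bin 3 (remaining 3)
7 → bin 4 (remaining 5)
7 → bin 5 (remaining 5)
3 → bin 5 (remaining 2)
2 → bin 5 (remaining 0)
9 → bin 6 (remaining 3)
Final bins: [8,1,1,1] [9] [9] [7] [7,3,2] [9].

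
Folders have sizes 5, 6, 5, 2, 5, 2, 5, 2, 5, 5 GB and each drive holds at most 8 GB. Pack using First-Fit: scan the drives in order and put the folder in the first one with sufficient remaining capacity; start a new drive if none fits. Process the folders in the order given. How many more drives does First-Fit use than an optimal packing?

0

First-Fit: [5,2] [6,2] [5,2] [5] [5] [5] [5] → 7 drives.
7 folders exceed 4 GB (half the capacity), and no two of those can share a drive, so at least 7 drives are needed.
So 7 is already optimal.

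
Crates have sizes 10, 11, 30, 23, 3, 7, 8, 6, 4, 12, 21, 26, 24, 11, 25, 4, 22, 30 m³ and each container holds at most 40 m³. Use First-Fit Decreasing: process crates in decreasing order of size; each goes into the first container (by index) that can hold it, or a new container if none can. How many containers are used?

8

Sorted descending: 30, 30, 26, 25, 24, 23, 22, 21, 12, 11, 11, 10, 8, 7, 6, 4, 4, 3.
30 m³ → container 1 (remaining 10 m³)
30 m³ → container 2 (remaining 10 m³)
26 m³ → container 3 (remaining 14 m³)
25 m³ → container 4 (remaining 15 m³)
24 m³ → container 5 (remaining 16 m³)
23 m³ → container 6 (remaining 17 m³)
22 m³ → container 7 (remaining 18 m³)
21 m³ → container 8 (remaining 19 m³)
12 m³ → container 3 (remaining 2 m³)
11 m³ → container 4 (remaining 4 m³)
11 m³ → container 5 (remaining 5 m³)
10 m³ → container 1 (remaining 0 m³)
8 m³ → container 2 (remaining 2 m³)
7 m³ → container 6 (remaining 10 m³)
6 m³ → container 6 (remaining 4 m³)
4 m³ → container 4 (remaining 0 m³)
4 m³ → container 5 (remaining 1 m³)
3 m³ → container 6 (remaining 1 m³)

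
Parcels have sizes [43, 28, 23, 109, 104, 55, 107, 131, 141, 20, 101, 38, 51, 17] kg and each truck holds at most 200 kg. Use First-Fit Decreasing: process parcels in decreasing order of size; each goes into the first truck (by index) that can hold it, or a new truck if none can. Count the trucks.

Sorted descending: 141, 131, 109, 107, 104, 101, 55, 51, 43, 38, 28, 23, 20, 17.
141 kg → truck 1 (remaining 59 kg)
131 kg → truck 2 (remaining 69 kg)
109 kg → truck 3 (remaining 91 kg)
107 kg → truck 4 (remaining 93 kg)
104 kg → truck 5 (remaining 96 kg)
101 kg → truck 6 (remaining 99 kg)
55 kg → truck 1 (remaining 4 kg)
51 kg → truck 2 (remaining 18 kg)
43 kg → truck 3 (remaining 48 kg)
38 kg → truck 3 (remaining 10 kg)
28 kg → truck 4 (remaining 65 kg)
23 kg → truck 4 (remaining 42 kg)
20 kg → truck 4 (remaining 22 kg)
17 kg → truck 2 (remaining 1 kg)

6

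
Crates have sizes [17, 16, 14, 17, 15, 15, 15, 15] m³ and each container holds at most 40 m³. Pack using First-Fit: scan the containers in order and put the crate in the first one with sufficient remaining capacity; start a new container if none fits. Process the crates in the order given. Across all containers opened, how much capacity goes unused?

36

Put 17 m³ in container 1; 23 m³ remain.
Put 16 m³ in container 1; 7 m³ remain.
Put 14 m³ in container 2; 26 m³ remain.
Put 17 m³ in container 2; 9 m³ remain.
Put 15 m³ in container 3; 25 m³ remain.
Put 15 m³ in container 3; 10 m³ remain.
Put 15 m³ in container 4; 25 m³ remain.
Put 15 m³ in container 4; 10 m³ remain.
4 containers × 40 m³ = 160 m³; used 124 m³; unused 36 m³.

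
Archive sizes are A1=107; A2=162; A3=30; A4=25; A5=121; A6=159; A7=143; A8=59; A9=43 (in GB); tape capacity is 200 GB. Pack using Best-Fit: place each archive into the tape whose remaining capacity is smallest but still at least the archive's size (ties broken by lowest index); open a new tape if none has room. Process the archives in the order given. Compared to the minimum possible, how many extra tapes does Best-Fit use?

0

Best-Fit: [107,25,59] [162,30] [121] [159] [143,43] → 5 tapes.
Total size 849 GB; any packing needs at least ⌈849/200⌉ = 5 tapes.
So 5 is already optimal.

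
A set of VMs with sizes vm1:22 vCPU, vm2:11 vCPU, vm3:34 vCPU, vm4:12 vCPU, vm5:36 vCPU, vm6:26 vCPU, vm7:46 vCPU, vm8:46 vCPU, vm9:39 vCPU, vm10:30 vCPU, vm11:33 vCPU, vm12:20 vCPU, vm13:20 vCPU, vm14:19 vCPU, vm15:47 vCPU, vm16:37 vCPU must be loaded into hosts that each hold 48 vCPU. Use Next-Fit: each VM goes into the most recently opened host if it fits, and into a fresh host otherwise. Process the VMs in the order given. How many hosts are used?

13

host 1: place vm1 (22 vCPU), 26 vCPU left
host 1: place vm2 (11 vCPU), 15 vCPU left
host 2: place vm3 (34 vCPU), 14 vCPU left
host 2: place vm4 (12 vCPU), 2 vCPU left
host 3: place vm5 (36 vCPU), 12 vCPU left
host 4: place vm6 (26 vCPU), 22 vCPU left
host 5: place vm7 (46 vCPU), 2 vCPU left
host 6: place vm8 (46 vCPU), 2 vCPU left
host 7: place vm9 (39 vCPU), 9 vCPU left
host 8: place vm10 (30 vCPU), 18 vCPU left
host 9: place vm11 (33 vCPU), 15 vCPU left
host 10: place vm12 (20 vCPU), 28 vCPU left
host 10: place vm13 (20 vCPU), 8 vCPU left
host 11: place vm14 (19 vCPU), 29 vCPU left
host 12: place vm15 (47 vCPU), 1 vCPU left
host 13: place vm16 (37 vCPU), 11 vCPU left
Final hosts: [22,11] [34,12] [36] [26] [46] [46] [39] [30] [33] [20,20] [19] [47] [37].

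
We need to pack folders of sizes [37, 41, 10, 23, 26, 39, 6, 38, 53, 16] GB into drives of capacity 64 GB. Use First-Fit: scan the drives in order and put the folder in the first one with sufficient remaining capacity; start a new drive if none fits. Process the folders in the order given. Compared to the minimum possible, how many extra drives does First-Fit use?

First-Fit: [37,10,6] [41,23] [26,38] [39,16] [53] → 5 drives.
Total size 289 GB; any packing needs at least ⌈289/64⌉ = 5 drives.
So 5 is already optimal.

0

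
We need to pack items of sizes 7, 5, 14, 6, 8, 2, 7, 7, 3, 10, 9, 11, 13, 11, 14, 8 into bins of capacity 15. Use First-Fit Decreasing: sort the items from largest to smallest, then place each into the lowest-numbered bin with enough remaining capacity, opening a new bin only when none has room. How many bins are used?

Sorted descending: 14, 14, 13, 11, 11, 10, 9, 8, 8, 7, 7, 7, 6, 5, 3, 2.
bin 1: place 14, 1 left
bin 2: place 14, 1 left
bin 3: place 13, 2 left
bin 4: place 11, 4 left
bin 5: place 11, 4 left
bin 6: place 10, 5 left
bin 7: place 9, 6 left
bin 8: place 8, 7 left
bin 9: place 8, 7 left
bin 8: place 7, 0 left
bin 9: place 7, 0 left
bin 10: place 7, 8 left
bin 7: place 6, 0 left
bin 6: place 5, 0 left
bin 4: place 3, 1 left
bin 3: place 2, 0 left
Final bins: [14] [14] [13,2] [11,3] [11] [10,5] [9,6] [8,7] [8,7] [7].

10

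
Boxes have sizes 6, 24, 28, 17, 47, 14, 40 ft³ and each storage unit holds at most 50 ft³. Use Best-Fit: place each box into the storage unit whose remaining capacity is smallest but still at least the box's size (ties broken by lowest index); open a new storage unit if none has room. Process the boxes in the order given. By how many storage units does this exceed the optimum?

0

Best-Fit: [6,24,17] [28,14] [47] [40] → 4 storage units.
Total size 176 ft³; any packing needs at least ⌈176/50⌉ = 4 storage units.
So 4 is already optimal.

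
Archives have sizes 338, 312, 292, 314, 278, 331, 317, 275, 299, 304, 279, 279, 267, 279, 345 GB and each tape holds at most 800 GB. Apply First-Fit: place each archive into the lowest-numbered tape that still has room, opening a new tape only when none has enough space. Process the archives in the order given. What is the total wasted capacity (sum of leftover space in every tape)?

1891

Put 338 GB in tape 1; 462 GB remain.
Put 312 GB in tape 1; 150 GB remain.
Put 292 GB in tape 2; 508 GB remain.
Put 314 GB in tape 2; 194 GB remain.
Put 278 GB in tape 3; 522 GB remain.
Put 331 GB in tape 3; 191 GB remain.
Put 317 GB in tape 4; 483 GB remain.
Put 275 GB in tape 4; 208 GB remain.
Put 299 GB in tape 5; 501 GB remain.
Put 304 GB in tape 5; 197 GB remain.
Put 279 GB in tape 6; 521 GB remain.
Put 279 GB in tape 6; 242 GB remain.
Put 267 GB in tape 7; 533 GB remain.
Put 279 GB in tape 7; 254 GB remain.
Put 345 GB in tape 8; 455 GB remain.
8 tapes × 800 GB = 6400 GB; used 4509 GB; unused 1891 GB.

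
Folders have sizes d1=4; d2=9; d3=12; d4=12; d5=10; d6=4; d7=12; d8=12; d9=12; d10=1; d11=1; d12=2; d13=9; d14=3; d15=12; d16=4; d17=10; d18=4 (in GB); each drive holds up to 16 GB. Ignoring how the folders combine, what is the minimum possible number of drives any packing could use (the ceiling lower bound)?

Total size = 4 + 9 + 12 + 12 + 10 + 4 + 12 + 12 + 12 + 1 + 1 + 2 + 9 + 3 + 12 + 4 + 10 + 4 = 133 GB.
⌈133 / 16⌉ = 9.

9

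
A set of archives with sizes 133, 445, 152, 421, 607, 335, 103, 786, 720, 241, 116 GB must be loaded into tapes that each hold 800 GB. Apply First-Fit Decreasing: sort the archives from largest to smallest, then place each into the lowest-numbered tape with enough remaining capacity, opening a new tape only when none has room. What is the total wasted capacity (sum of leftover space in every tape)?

741

Sorted descending: 786, 720, 607, 445, 421, 335, 241, 152, 133, 116, 103.
tape 1: place 786 GB, 14 GB left
tape 2: place 720 GB, 80 GB left
tape 3: place 607 GB, 193 GB left
tape 4: place 445 GB, 355 GB left
tape 5: place 421 GB, 379 GB left
tape 4: place 335 GB, 20 GB left
tape 5: place 241 GB, 138 GB left
tape 3: place 152 GB, 41 GB left
tape 5: place 133 GB, 5 GB left
tape 6: place 116 GB, 684 GB left
tape 6: place 103 GB, 581 GB left
6 tapes × 800 GB = 4800 GB; used 4059 GB; unused 741 GB.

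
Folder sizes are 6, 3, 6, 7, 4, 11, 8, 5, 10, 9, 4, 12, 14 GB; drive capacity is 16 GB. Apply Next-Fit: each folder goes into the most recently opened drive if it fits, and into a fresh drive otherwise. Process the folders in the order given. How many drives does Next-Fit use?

8

drive 1: place 6 GB, 10 GB left
drive 1: place 3 GB, 7 GB left
drive 1: place 6 GB, 1 GB left
drive 2: place 7 GB, 9 GB left
drive 2: place 4 GB, 5 GB left
drive 3: place 11 GB, 5 GB left
drive 4: place 8 GB, 8 GB left
drive 4: place 5 GB, 3 GB left
drive 5: place 10 GB, 6 GB left
drive 6: place 9 GB, 7 GB left
drive 6: place 4 GB, 3 GB left
drive 7: place 12 GB, 4 GB left
drive 8: place 14 GB, 2 GB left
Final drives: [6,3,6] [7,4] [11] [8,5] [10] [9,4] [12] [14].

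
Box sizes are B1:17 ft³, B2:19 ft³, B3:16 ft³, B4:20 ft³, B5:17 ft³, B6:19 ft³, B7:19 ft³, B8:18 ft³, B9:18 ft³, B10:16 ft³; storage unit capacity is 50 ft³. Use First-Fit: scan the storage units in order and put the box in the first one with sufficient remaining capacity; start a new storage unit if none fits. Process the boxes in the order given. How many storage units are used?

5 storage units

storage unit 1: place B1 (17 ft³), 33 ft³ left
storage unit 1: place B2 (19 ft³), 14 ft³ left
storage unit 2: place B3 (16 ft³), 34 ft³ left
storage unit 2: place B4 (20 ft³), 14 ft³ left
storage unit 3: place B5 (17 ft³), 33 ft³ left
storage unit 3: place B6 (19 ft³), 14 ft³ left
storage unit 4: place B7 (19 ft³), 31 ft³ left
storage unit 4: place B8 (18 ft³), 13 ft³ left
storage unit 5: place B9 (18 ft³), 32 ft³ left
storage unit 5: place B10 (16 ft³), 16 ft³ left
Final storage units: [17,19] [16,20] [17,19] [19,18] [18,16].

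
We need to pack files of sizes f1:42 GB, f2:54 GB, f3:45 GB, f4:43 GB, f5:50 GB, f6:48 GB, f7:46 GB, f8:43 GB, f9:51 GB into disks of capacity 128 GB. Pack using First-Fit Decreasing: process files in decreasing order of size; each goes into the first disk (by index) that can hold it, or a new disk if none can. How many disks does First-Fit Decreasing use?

4

Sorted descending: 54, 51, 50, 48, 46, 45, 43, 43, 42.
disk 1: place 54 GB, 74 GB left
disk 1: place 51 GB, 23 GB left
disk 2: place 50 GB, 78 GB left
disk 2: place 48 GB, 30 GB left
disk 3: place 46 GB, 82 GB left
disk 3: place 45 GB, 37 GB left
disk 4: place 43 GB, 85 GB left
disk 4: place 43 GB, 42 GB left
disk 4: place 42 GB, 0 GB left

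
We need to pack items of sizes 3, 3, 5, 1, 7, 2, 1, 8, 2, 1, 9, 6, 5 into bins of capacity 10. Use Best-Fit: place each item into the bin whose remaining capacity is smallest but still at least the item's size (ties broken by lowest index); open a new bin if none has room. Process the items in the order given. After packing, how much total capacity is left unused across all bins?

3 → bin 1 (remaining 7)
3 → bin 1 (remaining 4)
5 → bin 2 (remaining 5)
1 → bin 1 (remaining 3)
7 → bin 3 (remaining 3)
2 → bin 1 (remaining 1)
1 → bin 1 (remaining 0)
8 → bin 4 (remaining 2)
2 → bin 4 (remaining 0)
1 → bin 3 (remaining 2)
9 → bin 5 (remaining 1)
6 → bin 6 (remaining 4)
5 → bin 2 (remaining 0)
6 bins × 10 = 60; used 53; unused 7.

7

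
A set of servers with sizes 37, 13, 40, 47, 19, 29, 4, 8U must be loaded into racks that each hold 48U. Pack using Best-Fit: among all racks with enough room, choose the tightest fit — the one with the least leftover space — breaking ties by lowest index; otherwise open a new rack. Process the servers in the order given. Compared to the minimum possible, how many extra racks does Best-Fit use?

0

Best-Fit: [37,8] [13,19] [40,4] [47] [29] → 5 racks.
Total size 197U; any packing needs at least ⌈197/48⌉ = 5 racks.
So 5 is already optimal.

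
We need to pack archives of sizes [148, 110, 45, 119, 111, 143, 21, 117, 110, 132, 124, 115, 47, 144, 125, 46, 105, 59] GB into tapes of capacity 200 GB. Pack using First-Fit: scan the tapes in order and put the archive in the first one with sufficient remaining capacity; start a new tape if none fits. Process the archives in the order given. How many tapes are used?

Put 148 GB in tape 1; 52 GB remain.
Put 110 GB in tape 2; 90 GB remain.
Put 45 GB in tape 1; 7 GB remain.
Put 119 GB in tape 3; 81 GB remain.
Put 111 GB in tape 4; 89 GB remain.
Put 143 GB in tape 5; 57 GB remain.
Put 21 GB in tape 2; 69 GB remain.
Put 117 GB in tape 6; 83 GB remain.
Put 110 GB in tape 7; 90 GB remain.
Put 132 GB in tape 8; 68 GB remain.
Put 124 GB in tape 9; 76 GB remain.
Put 115 GB in tape 10; 85 GB remain.
Put 47 GB in tape 2; 22 GB remain.
Put 144 GB in tape 11; 56 GB remain.
Put 125 GB in tape 12; 75 GB remain.
Put 46 GB in tape 3; 35 GB remain.
Put 105 GB in tape 13; 95 GB remain.
Put 59 GB in tape 4; 30 GB remain.

13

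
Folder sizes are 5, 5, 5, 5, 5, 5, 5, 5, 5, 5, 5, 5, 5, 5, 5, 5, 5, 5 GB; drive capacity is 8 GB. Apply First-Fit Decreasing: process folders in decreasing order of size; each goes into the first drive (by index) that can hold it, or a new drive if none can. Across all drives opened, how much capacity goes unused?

Sorted descending: 5, 5, 5, 5, 5, 5, 5, 5, 5, 5, 5, 5, 5, 5, 5, 5, 5, 5.
Put 5 GB in drive 1; 3 GB remain.
Put 5 GB in drive 2; 3 GB remain.
Put 5 GB in drive 3; 3 GB remain.
Put 5 GB in drive 4; 3 GB remain.
Put 5 GB in drive 5; 3 GB remain.
Put 5 GB in drive 6; 3 GB remain.
Put 5 GB in drive 7; 3 GB remain.
Put 5 GB in drive 8; 3 GB remain.
Put 5 GB in drive 9; 3 GB remain.
Put 5 GB in drive 10; 3 GB remain.
Put 5 GB in drive 11; 3 GB remain.
Put 5 GB in drive 12; 3 GB remain.
Put 5 GB in drive 13; 3 GB remain.
Put 5 GB in drive 14; 3 GB remain.
Put 5 GB in drive 15; 3 GB remain.
Put 5 GB in drive 16; 3 GB remain.
Put 5 GB in drive 17; 3 GB remain.
Put 5 GB in drive 18; 3 GB remain.
18 drives × 8 GB = 144 GB; used 90 GB; unused 54 GB.

54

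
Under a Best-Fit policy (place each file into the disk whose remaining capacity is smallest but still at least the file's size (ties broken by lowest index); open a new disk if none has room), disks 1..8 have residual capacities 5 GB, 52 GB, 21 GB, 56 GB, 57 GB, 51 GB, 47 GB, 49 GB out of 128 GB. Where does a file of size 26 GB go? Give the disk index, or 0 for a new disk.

Disks with room: disk 2 (52 GB), disk 4 (56 GB), disk 5 (57 GB), disk 6 (51 GB), disk 7 (47 GB), disk 8 (49 GB).
Tightest fit is disk 7 with 47 GB free.

7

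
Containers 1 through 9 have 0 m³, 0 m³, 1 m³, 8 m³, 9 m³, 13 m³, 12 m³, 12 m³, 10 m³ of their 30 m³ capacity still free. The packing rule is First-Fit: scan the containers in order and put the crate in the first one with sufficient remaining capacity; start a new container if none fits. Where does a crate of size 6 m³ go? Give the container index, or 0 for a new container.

Containers with room: container 4 (8 m³), container 5 (9 m³), container 6 (13 m³), container 7 (12 m³), container 8 (12 m³), container 9 (10 m³).
The first with room is container 4.

4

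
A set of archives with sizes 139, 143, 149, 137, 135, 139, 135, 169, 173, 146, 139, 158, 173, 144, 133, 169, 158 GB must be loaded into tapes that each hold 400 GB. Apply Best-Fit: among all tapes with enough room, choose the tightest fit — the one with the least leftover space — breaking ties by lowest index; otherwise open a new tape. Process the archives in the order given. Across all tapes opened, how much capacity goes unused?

Put 139 GB in tape 1; 261 GB remain.
Put 143 GB in tape 1; 118 GB remain.
Put 149 GB in tape 2; 251 GB remain.
Put 137 GB in tape 2; 114 GB remain.
Put 135 GB in tape 3; 265 GB remain.
Put 139 GB in tape 3; 126 GB remain.
Put 135 GB in tape 4; 265 GB remain.
Put 169 GB in tape 4; 96 GB remain.
Put 173 GB in tape 5; 227 GB remain.
Put 146 GB in tape 5; 81 GB remain.
Put 139 GB in tape 6; 261 GB remain.
Put 158 GB in tape 6; 103 GB remain.
Put 173 GB in tape 7; 227 GB remain.
Put 144 GB in tape 7; 83 GB remain.
Put 133 GB in tape 8; 267 GB remain.
Put 169 GB in tape 8; 98 GB remain.
Put 158 GB in tape 9; 242 GB remain.
9 tapes × 400 GB = 3600 GB; used 2539 GB; unused 1061 GB.

1061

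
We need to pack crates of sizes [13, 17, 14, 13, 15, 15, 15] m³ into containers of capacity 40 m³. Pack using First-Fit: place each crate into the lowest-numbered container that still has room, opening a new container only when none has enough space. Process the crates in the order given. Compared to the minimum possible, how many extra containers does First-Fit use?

First-Fit: [13,17] [14,13] [15,15] [15] → 4 containers.
Total size 102 m³; any packing needs at least ⌈102/40⌉ = 3 containers.
An optimal packing achieves that bound: [17,15] [15,15] [14,13,13] → 3 containers.
Excess: 4 − 3 = 1.

1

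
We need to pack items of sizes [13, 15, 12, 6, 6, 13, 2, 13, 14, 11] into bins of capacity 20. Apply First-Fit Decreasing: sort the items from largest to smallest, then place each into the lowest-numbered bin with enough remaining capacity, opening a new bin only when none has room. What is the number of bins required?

Sorted descending: 15, 14, 13, 13, 13, 12, 11, 6, 6, 2.
Put 15 in bin 1; 5 remain.
Put 14 in bin 2; 6 remain.
Put 13 in bin 3; 7 remain.
Put 13 in bin 4; 7 remain.
Put 13 in bin 5; 7 remain.
Put 12 in bin 6; 8 remain.
Put 11 in bin 7; 9 remain.
Put 6 in bin 2; 0 remain.
Put 6 in bin 3; 1 remain.
Put 2 in bin 1; 3 remain.

7 bins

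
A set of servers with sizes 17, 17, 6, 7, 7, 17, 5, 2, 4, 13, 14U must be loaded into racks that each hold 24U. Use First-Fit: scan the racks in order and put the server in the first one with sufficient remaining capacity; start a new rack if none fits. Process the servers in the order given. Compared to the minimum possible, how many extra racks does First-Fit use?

0

First-Fit: [17,6] [17,7] [7,17] [5,2,4,13] [14] → 5 racks.
Total size 109U; any packing needs at least ⌈109/24⌉ = 5 racks.
So 5 is already optimal.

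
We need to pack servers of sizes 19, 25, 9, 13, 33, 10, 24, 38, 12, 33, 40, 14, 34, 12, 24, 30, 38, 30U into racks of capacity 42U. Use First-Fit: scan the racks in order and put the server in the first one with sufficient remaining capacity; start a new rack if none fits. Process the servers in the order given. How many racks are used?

Put 19U in rack 1; 23U remain.
Put 25U in rack 2; 17U remain.
Put 9U in rack 1; 14U remain.
Put 13U in rack 1; 1U remain.
Put 33U in rack 3; 9U remain.
Put 10U in rack 2; 7U remain.
Put 24U in rack 4; 18U remain.
Put 38U in rack 5; 4U remain.
Put 12U in rack 4; 6U remain.
Put 33U in rack 6; 9U remain.
Put 40U in rack 7; 2U remain.
Put 14U in rack 8; 28U remain.
Put 34U in rack 9; 8U remain.
Put 12U in rack 8; 16U remain.
Put 24U in rack 10; 18U remain.
Put 30U in rack 11; 12U remain.
Put 38U in rack 12; 4U remain.
Put 30U in rack 13; 12U remain.

13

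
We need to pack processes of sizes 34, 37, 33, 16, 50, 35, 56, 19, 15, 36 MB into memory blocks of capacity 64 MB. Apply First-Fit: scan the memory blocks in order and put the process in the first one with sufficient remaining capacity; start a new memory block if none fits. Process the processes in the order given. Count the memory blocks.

7

Put 34 MB in memory block 1; 30 MB remain.
Put 37 MB in memory block 2; 27 MB remain.
Put 33 MB in memory block 3; 31 MB remain.
Put 16 MB in memory block 1; 14 MB remain.
Put 50 MB in memory block 4; 14 MB remain.
Put 35 MB in memory block 5; 29 MB remain.
Put 56 MB in memory block 6; 8 MB remain.
Put 19 MB in memory block 2; 8 MB remain.
Put 15 MB in memory block 3; 16 MB remain.
Put 36 MB in memory block 7; 28 MB remain.
Final memory blocks: [34,16] [37,19] [33,15] [50] [35] [56] [36].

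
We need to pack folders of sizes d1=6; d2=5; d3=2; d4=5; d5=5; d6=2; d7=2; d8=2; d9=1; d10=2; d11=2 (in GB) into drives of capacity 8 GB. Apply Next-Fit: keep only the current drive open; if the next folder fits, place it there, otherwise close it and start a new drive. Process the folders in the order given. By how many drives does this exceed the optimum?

Next-Fit: [6] [5,2] [5] [5,2] [2,2,1,2] [2] → 6 drives.
Total size 34 GB; any packing needs at least ⌈34/8⌉ = 5 drives.
An optimal packing achieves that bound: [6,2] [5,2,1] [5,2] [5,2] [2,2] → 5 drives.
Excess: 6 − 5 = 1.

1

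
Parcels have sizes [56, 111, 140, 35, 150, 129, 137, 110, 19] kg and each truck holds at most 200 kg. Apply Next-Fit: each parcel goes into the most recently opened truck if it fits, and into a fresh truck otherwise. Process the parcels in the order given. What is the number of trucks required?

6 trucks

truck 1: place 56 kg, 144 kg left
truck 1: place 111 kg, 33 kg left
truck 2: place 140 kg, 60 kg left
truck 2: place 35 kg, 25 kg left
truck 3: place 150 kg, 50 kg left
truck 4: place 129 kg, 71 kg left
truck 5: place 137 kg, 63 kg left
truck 6: place 110 kg, 90 kg left
truck 6: place 19 kg, 71 kg left
Final trucks: [56,111] [140,35] [150] [129] [137] [110,19].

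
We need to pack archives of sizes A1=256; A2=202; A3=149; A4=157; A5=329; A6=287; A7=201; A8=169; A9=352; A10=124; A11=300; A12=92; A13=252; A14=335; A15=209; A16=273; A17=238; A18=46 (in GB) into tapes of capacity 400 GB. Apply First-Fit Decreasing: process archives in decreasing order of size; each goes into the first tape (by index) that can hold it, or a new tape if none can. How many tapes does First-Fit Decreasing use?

12

Sorted descending: 352, 335, 329, 300, 287, 273, 256, 252, 238, 209, 202, 201, 169, 157, 149, 124, 92, 46.
tape 1: place 352 GB, 48 GB left
tape 2: place 335 GB, 65 GB left
tape 3: place 329 GB, 71 GB left
tape 4: place 300 GB, 100 GB left
tape 5: place 287 GB, 113 GB left
tape 6: place 273 GB, 127 GB left
tape 7: place 256 GB, 144 GB left
tape 8: place 252 GB, 148 GB left
tape 9: place 238 GB, 162 GB left
tape 10: place 209 GB, 191 GB left
tape 11: place 202 GB, 198 GB left
tape 12: place 201 GB, 199 GB left
tape 10: place 169 GB, 22 GB left
tape 9: place 157 GB, 5 GB left
tape 11: place 149 GB, 49 GB left
tape 6: place 124 GB, 3 GB left
tape 4: place 92 GB, 8 GB left
tape 1: place 46 GB, 2 GB left
Final tapes: [352,46] [335] [329] [300,92] [287] [273,124] [256] [252] [238,157] [209,169] [202,149] [201].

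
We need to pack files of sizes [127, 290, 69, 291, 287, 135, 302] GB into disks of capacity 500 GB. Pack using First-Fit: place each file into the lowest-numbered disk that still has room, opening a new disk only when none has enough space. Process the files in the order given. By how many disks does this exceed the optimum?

0

First-Fit: [127,290,69] [291,135] [287] [302] → 4 disks.
Total size 1501 GB; any packing needs at least ⌈1501/500⌉ = 4 disks.
So 4 is already optimal.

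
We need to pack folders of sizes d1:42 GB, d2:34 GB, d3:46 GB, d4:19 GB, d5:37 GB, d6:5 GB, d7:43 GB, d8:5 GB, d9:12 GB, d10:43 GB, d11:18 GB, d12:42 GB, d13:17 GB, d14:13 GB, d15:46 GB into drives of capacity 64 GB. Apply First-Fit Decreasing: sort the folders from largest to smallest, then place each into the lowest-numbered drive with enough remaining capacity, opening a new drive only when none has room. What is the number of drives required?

8

Sorted descending: 46, 46, 43, 43, 42, 42, 37, 34, 19, 18, 17, 13, 12, 5, 5.
Put 46 GB in drive 1; 18 GB remain.
Put 46 GB in drive 2; 18 GB remain.
Put 43 GB in drive 3; 21 GB remain.
Put 43 GB in drive 4; 21 GB remain.
Put 42 GB in drive 5; 22 GB remain.
Put 42 GB in drive 6; 22 GB remain.
Put 37 GB in drive 7; 27 GB remain.
Put 34 GB in drive 8; 30 GB remain.
Put 19 GB in drive 3; 2 GB remain.
Put 18 GB in drive 1; 0 GB remain.
Put 17 GB in drive 2; 1 GB remain.
Put 13 GB in drive 4; 8 GB remain.
Put 12 GB in drive 5; 10 GB remain.
Put 5 GB in drive 4; 3 GB remain.
Put 5 GB in drive 5; 5 GB remain.
Final drives: [46,18] [46,17] [43,19] [43,13,5] [42,12,5] [42] [37] [34].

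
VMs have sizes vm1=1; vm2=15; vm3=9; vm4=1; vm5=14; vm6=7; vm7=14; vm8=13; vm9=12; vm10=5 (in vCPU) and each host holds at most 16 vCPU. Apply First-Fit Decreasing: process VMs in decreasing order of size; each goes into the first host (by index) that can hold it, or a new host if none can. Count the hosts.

7

Sorted descending: 15, 14, 14, 13, 12, 9, 7, 5, 1, 1.
15 vCPU → host 1 (remaining 1 vCPU)
14 vCPU → host 2 (remaining 2 vCPU)
14 vCPU → host 3 (remaining 2 vCPU)
13 vCPU → host 4 (remaining 3 vCPU)
12 vCPU → host 5 (remaining 4 vCPU)
9 vCPU → host 6 (remaining 7 vCPU)
7 vCPU → host 6 (remaining 0 vCPU)
5 vCPU → host 7 (remaining 11 vCPU)
1 vCPU → host 1 (remaining 0 vCPU)
1 vCPU → host 2 (remaining 1 vCPU)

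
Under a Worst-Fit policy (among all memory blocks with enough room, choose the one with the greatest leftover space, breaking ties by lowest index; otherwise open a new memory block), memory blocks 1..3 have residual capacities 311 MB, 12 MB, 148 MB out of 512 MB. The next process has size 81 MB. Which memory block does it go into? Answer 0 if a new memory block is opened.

Memory blocks with room: memory block 1 (311 MB), memory block 3 (148 MB).
Most room is memory block 1 with 311 MB free.

1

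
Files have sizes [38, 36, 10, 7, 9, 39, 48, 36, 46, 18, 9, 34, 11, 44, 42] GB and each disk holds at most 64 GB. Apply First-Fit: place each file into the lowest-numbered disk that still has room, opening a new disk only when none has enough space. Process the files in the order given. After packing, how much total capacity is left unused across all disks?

Put 38 GB in disk 1; 26 GB remain.
Put 36 GB in disk 2; 28 GB remain.
Put 10 GB in disk 1; 16 GB remain.
Put 7 GB in disk 1; 9 GB remain.
Put 9 GB in disk 1; 0 GB remain.
Put 39 GB in disk 3; 25 GB remain.
Put 48 GB in disk 4; 16 GB remain.
Put 36 GB in disk 5; 28 GB remain.
Put 46 GB in disk 6; 18 GB remain.
Put 18 GB in disk 2; 10 GB remain.
Put 9 GB in disk 2; 1 GB remain.
Put 34 GB in disk 7; 30 GB remain.
Put 11 GB in disk 3; 14 GB remain.
Put 44 GB in disk 8; 20 GB remain.
Put 42 GB in disk 9; 22 GB remain.
9 disks × 64 GB = 576 GB; used 427 GB; unused 149 GB.

149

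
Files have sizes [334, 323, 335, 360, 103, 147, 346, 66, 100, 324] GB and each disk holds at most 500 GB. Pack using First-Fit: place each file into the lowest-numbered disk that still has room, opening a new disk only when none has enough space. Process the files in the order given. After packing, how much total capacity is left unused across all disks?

334 GB → disk 1 (remaining 166 GB)
323 GB → disk 2 (remaining 177 GB)
335 GB → disk 3 (remaining 165 GB)
360 GB → disk 4 (remaining 140 GB)
103 GB → disk 1 (remaining 63 GB)
147 GB → disk 2 (remaining 30 GB)
346 GB → disk 5 (remaining 154 GB)
66 GB → disk 3 (remaining 99 GB)
100 GB → disk 4 (remaining 40 GB)
324 GB → disk 6 (remaining 176 GB)
6 disks × 500 GB = 3000 GB; used 2438 GB; unused 562 GB.

562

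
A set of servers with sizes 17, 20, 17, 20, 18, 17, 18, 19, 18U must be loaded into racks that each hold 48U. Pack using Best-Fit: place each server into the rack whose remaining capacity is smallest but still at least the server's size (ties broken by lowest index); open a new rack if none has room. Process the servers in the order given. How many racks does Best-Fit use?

5 racks

Put 17U in rack 1; 31U remain.
Put 20U in rack 1; 11U remain.
Put 17U in rack 2; 31U remain.
Put 20U in rack 2; 11U remain.
Put 18U in rack 3; 30U remain.
Put 17U in rack 3; 13U remain.
Put 18U in rack 4; 30U remain.
Put 19U in rack 4; 11U remain.
Put 18U in rack 5; 30U remain.
Final racks: [17,20] [17,20] [18,17] [18,19] [18].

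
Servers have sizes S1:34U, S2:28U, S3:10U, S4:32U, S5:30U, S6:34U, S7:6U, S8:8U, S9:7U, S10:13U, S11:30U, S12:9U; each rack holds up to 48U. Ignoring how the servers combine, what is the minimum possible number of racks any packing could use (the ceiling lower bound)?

Total size = 34 + 28 + 10 + 32 + 30 + 34 + 6 + 8 + 7 + 13 + 30 + 9 = 241U.
⌈241 / 48⌉ = 6.

6 racks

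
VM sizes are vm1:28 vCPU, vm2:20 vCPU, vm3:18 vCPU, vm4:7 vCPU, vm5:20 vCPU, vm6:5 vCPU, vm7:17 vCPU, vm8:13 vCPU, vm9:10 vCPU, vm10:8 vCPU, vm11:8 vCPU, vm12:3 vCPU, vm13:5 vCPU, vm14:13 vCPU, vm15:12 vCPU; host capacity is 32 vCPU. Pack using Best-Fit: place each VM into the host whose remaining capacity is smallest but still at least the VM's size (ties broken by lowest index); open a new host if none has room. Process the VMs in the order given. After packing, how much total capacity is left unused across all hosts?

37

host 1: place vm1 (28 vCPU), 4 vCPU left
host 2: place vm2 (20 vCPU), 12 vCPU left
host 3: place vm3 (18 vCPU), 14 vCPU left
host 2: place vm4 (7 vCPU), 5 vCPU left
host 4: place vm5 (20 vCPU), 12 vCPU left
host 2: place vm6 (5 vCPU), 0 vCPU left
host 5: place vm7 (17 vCPU), 15 vCPU left
host 3: place vm8 (13 vCPU), 1 vCPU left
host 4: place vm9 (10 vCPU), 2 vCPU left
host 5: place vm10 (8 vCPU), 7 vCPU left
host 6: place vm11 (8 vCPU), 24 vCPU left
host 1: place vm12 (3 vCPU), 1 vCPU left
host 5: place vm13 (5 vCPU), 2 vCPU left
host 6: place vm14 (13 vCPU), 11 vCPU left
host 7: place vm15 (12 vCPU), 20 vCPU left
7 hosts × 32 vCPU = 224 vCPU; used 187 vCPU; unused 37 vCPU.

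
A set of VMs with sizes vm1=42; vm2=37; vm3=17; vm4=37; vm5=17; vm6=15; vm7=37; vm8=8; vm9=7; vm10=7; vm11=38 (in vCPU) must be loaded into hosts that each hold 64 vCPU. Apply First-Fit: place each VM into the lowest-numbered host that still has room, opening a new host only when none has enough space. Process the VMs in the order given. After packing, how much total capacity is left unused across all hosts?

58

vm1 (42 vCPU) → host 1 (remaining 22 vCPU)
vm2 (37 vCPU) → host 2 (remaining 27 vCPU)
vm3 (17 vCPU) → host 1 (remaining 5 vCPU)
vm4 (37 vCPU) → host 3 (remaining 27 vCPU)
vm5 (17 vCPU) → host 2 (remaining 10 vCPU)
vm6 (15 vCPU) → host 3 (remaining 12 vCPU)
vm7 (37 vCPU) → host 4 (remaining 27 vCPU)
vm8 (8 vCPU) → host 2 (remaining 2 vCPU)
vm9 (7 vCPU) → host 3 (remaining 5 vCPU)
vm10 (7 vCPU) → host 4 (remaining 20 vCPU)
vm11 (38 vCPU) → host 5 (remaining 26 vCPU)
5 hosts × 64 vCPU = 320 vCPU; used 262 vCPU; unused 58 vCPU.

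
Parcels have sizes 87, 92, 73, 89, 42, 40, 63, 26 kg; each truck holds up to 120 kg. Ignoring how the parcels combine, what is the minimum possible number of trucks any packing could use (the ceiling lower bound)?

Total size = 87 + 92 + 73 + 89 + 42 + 40 + 63 + 26 = 512 kg.
⌈512 / 120⌉ = 5.

5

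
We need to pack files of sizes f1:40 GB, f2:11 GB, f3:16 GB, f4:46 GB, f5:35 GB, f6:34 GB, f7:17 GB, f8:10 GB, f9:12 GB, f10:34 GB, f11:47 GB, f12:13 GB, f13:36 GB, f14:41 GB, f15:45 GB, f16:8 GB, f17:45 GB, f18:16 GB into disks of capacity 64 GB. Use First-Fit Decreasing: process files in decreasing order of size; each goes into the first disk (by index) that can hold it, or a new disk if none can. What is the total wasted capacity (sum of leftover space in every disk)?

134

Sorted descending: 47, 46, 45, 45, 41, 40, 36, 35, 34, 34, 17, 16, 16, 13, 12, 11, 10, 8.
47 GB → disk 1 (remaining 17 GB)
46 GB → disk 2 (remaining 18 GB)
45 GB → disk 3 (remaining 19 GB)
45 GB → disk 4 (remaining 19 GB)
41 GB → disk 5 (remaining 23 GB)
40 GB → disk 6 (remaining 24 GB)
36 GB → disk 7 (remaining 28 GB)
35 GB → disk 8 (remaining 29 GB)
34 GB → disk 9 (remaining 30 GB)
34 GB → disk 10 (remaining 30 GB)
17 GB → disk 1 (remaining 0 GB)
16 GB → disk 2 (remaining 2 GB)
16 GB → disk 3 (remaining 3 GB)
13 GB → disk 4 (remaining 6 GB)
12 GB → disk 5 (remaining 11 GB)
11 GB → disk 5 (remaining 0 GB)
10 GB → disk 6 (remaining 14 GB)
8 GB → disk 6 (remaining 6 GB)
10 disks × 64 GB = 640 GB; used 506 GB; unused 134 GB.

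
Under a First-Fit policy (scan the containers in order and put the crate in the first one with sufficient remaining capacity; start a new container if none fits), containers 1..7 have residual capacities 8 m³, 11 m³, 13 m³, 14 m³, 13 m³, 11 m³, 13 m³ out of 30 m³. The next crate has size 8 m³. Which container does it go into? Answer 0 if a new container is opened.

1

Containers with room: container 1 (8 m³), container 2 (11 m³), container 3 (13 m³), container 4 (14 m³), container 5 (13 m³), container 6 (11 m³), container 7 (13 m³).
The first with room is container 1.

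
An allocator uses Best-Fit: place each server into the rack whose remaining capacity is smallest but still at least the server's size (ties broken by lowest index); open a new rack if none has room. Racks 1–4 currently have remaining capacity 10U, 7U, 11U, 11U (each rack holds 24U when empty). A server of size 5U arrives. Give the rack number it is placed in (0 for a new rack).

2

Racks with room: rack 1 (10U), rack 2 (7U), rack 3 (11U), rack 4 (11U).
Tightest fit is rack 2 with 7U free.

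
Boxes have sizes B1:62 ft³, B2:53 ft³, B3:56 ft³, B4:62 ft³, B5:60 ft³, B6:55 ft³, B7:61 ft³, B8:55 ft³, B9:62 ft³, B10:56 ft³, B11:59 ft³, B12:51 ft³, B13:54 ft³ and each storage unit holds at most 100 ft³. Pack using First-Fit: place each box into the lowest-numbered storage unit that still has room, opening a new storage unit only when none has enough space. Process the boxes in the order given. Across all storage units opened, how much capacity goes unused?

554

Put B1 (62 ft³) in storage unit 1; 38 ft³ remain.
Put B2 (53 ft³) in storage unit 2; 47 ft³ remain.
Put B3 (56 ft³) in storage unit 3; 44 ft³ remain.
Put B4 (62 ft³) in storage unit 4; 38 ft³ remain.
Put B5 (60 ft³) in storage unit 5; 40 ft³ remain.
Put B6 (55 ft³) in storage unit 6; 45 ft³ remain.
Put B7 (61 ft³) in storage unit 7; 39 ft³ remain.
Put B8 (55 ft³) in storage unit 8; 45 ft³ remain.
Put B9 (62 ft³) in storage unit 9; 38 ft³ remain.
Put B10 (56 ft³) in storage unit 10; 44 ft³ remain.
Put B11 (59 ft³) in storage unit 11; 41 ft³ remain.
Put B12 (51 ft³) in storage unit 12; 49 ft³ remain.
Put B13 (54 ft³) in storage unit 13; 46 ft³ remain.
13 storage units × 100 ft³ = 1300 ft³; used 746 ft³; unused 554 ft³.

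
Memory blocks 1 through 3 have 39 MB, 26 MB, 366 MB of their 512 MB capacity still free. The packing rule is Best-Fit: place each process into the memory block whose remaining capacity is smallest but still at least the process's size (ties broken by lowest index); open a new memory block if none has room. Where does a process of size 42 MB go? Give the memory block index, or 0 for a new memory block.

3

Memory blocks with room: memory block 3 (366 MB).
Tightest fit is memory block 3 with 366 MB free.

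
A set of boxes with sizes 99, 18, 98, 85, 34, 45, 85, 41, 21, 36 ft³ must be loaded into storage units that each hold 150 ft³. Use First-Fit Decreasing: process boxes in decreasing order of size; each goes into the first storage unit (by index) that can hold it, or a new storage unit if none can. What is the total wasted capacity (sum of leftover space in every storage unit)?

Sorted descending: 99, 98, 85, 85, 45, 41, 36, 34, 21, 18.
Put 99 ft³ in storage unit 1; 51 ft³ remain.
Put 98 ft³ in storage unit 2; 52 ft³ remain.
Put 85 ft³ in storage unit 3; 65 ft³ remain.
Put 85 ft³ in storage unit 4; 65 ft³ remain.
Put 45 ft³ in storage unit 1; 6 ft³ remain.
Put 41 ft³ in storage unit 2; 11 ft³ remain.
Put 36 ft³ in storage unit 3; 29 ft³ remain.
Put 34 ft³ in storage unit 4; 31 ft³ remain.
Put 21 ft³ in storage unit 3; 8 ft³ remain.
Put 18 ft³ in storage unit 4; 13 ft³ remain.
4 storage units × 150 ft³ = 600 ft³; used 562 ft³; unused 38 ft³.

38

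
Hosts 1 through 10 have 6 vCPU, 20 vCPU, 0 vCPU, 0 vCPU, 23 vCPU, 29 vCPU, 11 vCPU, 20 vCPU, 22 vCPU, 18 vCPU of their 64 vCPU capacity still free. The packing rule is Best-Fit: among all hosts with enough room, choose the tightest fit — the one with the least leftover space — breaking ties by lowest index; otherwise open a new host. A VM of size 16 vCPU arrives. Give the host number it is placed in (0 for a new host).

10

Hosts with room: host 2 (20 vCPU), host 5 (23 vCPU), host 6 (29 vCPU), host 8 (20 vCPU), host 9 (22 vCPU), host 10 (18 vCPU).
Tightest fit is host 10 with 18 vCPU free.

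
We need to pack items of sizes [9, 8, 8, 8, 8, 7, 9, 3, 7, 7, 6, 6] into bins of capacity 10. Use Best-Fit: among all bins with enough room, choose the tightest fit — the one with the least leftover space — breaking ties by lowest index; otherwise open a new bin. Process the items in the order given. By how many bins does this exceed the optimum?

Best-Fit: [9] [8] [8] [8] [8] [7,3] [9] [7] [7] [6] [6] → 11 bins.
11 items exceed 5 (half the capacity), and no two of those can share a bin, so at least 11 bins are needed.
So 11 is already optimal.

0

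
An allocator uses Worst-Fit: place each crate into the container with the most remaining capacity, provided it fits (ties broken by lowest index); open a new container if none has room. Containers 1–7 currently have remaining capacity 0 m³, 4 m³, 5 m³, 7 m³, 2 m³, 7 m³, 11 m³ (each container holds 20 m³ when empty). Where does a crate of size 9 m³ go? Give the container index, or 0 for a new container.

7

Containers with room: container 7 (11 m³).
Most room is container 7 with 11 m³ free.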